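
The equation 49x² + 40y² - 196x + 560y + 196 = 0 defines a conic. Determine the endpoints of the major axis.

Group: 49(x² - 4x) + 40(y² + 14y) = -196
49(x - 2)² + 40(y + 7)² = -196 + 196 + 1960 = 1960
Dividing both sides by 1960: (x - 2)²/40 + (y + 7)²/49 = 1
Ellipse, center (2, -7), major axis vertical; a² = 49, b² = 40.
a = 7. Vertices at (h, k ± a).

(2, -14) and (2, 0)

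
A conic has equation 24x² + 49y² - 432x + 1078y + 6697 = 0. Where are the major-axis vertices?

24(x² - 18x) + 49(y² + 22y) = -6697
Complete the square: 24(x - 9)² + 49(y + 11)² = -6697 + 1944 + 5929 = 1176
Divide through by 1176 to get (x - 9)²/49 + (y + 11)²/24 = 1.
Ellipse, center (9, -11), major axis horizontal; a² = 49, b² = 24.
a = 7. Vertices at (h ± a, k).

(2, -11) and (16, -11)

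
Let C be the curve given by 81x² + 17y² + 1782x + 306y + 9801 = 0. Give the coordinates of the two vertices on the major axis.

Rearranging, 81(x² + 22x) + 17(y² + 18y) = -9801.
Completing the square gives 81(x + 11)² + 17(y + 9)² = -9801 + 9801 + 1377 = 1377.
Dividing both sides by 1377: (x + 11)²/17 + (y + 9)²/81 = 1
Ellipse, center (-11, -9), major axis vertical; a² = 81, b² = 17.
a = 9. Vertices at (h, k ± a).

(-11, -18) and (-11, 0)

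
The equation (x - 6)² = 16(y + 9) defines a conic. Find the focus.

Vertex (6, -9); 4p = 16 so p = 4. Opens up.
Focus is p units from the vertex along the axis: (h, k + p).

(6, -5)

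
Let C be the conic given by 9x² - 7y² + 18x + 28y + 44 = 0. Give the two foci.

(-1, -2) and (-1, 6)

9(x² + 2x) -7(y² - 4y) = -44
9(x + 1)² -7(y - 2)² = -44 + 9 - 28 = -63
Dividing both sides by -63: (y - 2)²/9 - (x + 1)²/7 = 1
Hyperbola, center (-1, 2), transverse axis vertical; a² = 9, b² = 7.
c² = a² + b² = 9 + 7 = 16, so c = 4.
Foci lie on the vertical axis through the center: (h, k ± c).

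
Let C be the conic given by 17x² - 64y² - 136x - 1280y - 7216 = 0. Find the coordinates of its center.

(4, -10)

Collect terms: 17(x² - 8x) -64(y² + 20y) = 7216
Complete the square in x and y: 17(x - 4)² -64(y + 10)² = 7216 + 272 - 6400 = 1088
Divide by 1088: (x - 4)²/64 - (y + 10)²/17 = 1
Hyperbola with center (4, -10).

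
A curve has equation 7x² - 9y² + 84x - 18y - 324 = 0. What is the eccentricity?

Group: 7(x² + 12x) -9(y² + 2y) = 324
Complete the square: 7(x + 6)² -9(y + 1)² = 324 + 252 - 9 = 567
Divide by 567: (x + 6)²/81 - (y + 1)²/63 = 1
Hyperbola, center (-6, -1), transverse axis horizontal; a² = 81, b² = 63.
c² = a² + b² = 144, so c = 12.
e = c/a = 12/9 = 4/3.

e = 4/3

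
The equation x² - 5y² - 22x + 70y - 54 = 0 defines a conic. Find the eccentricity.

e = √6

(x² - 22x) -5(y² - 14y) = 54
Complete the square in x and y: (x - 11)² -5(y - 7)² = 54 + 121 - 245 = -70
Divide by -70: (y - 7)²/14 - (x - 11)²/70 = 1
Hyperbola, center (11, 7), transverse axis vertical; a² = 14, b² = 70.
c² = a² + b² = 84, so c = 2√21.
e = c/a = 2√21/√14 = √6.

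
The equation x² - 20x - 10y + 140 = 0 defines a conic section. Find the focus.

Only x is squared. Complete the square in x: (x - 10)² = 10(y - 4).
Vertex (10, 4); 4p = 10 so p = 5/2. Opens up.
Focus is p units from the vertex along the axis: (h, k + p).

(10, 13/2)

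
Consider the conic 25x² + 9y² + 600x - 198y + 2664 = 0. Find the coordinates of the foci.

Group: 25(x² + 24x) + 9(y² - 22y) = -2664
Complete the square in x and y: 25(x + 12)² + 9(y - 11)² = -2664 + 3600 + 1089 = 2025
Dividing both sides by 2025: (x + 12)²/81 + (y - 11)²/225 = 1
Ellipse, center (-12, 11), major axis vertical; a² = 225, b² = 81.
c² = a² - b² = 225 - 81 = 144, so c = 12.
Foci lie on the vertical axis through the center: (h, k ± c).

(-12, -1) and (-12, 23)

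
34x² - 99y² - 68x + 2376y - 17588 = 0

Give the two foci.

(1 - √133, 12) and (1 + √133, 12)

Rearranging, 34(x² - 2x) -99(y² - 24y) = 17588.
Completing the square gives 34(x - 1)² -99(y - 12)² = 17588 + 34 - 14256 = 3366.
Dividing both sides by 3366: (x - 1)²/99 - (y - 12)²/34 = 1
Hyperbola, center (1, 12), transverse axis horizontal; a² = 99, b² = 34.
c² = a² + b² = 99 + 34 = 133, so c = √133.
Foci lie on the horizontal axis through the center: (h ± c, k).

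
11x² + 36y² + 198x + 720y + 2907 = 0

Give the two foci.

Group the x- and y-terms: 11(x² + 18x) + 36(y² + 20y) = -2907
Complete the square: 11(x + 9)² + 36(y + 10)² = -2907 + 891 + 3600 = 1584
Dividing both sides by 1584: (x + 9)²/144 + (y + 10)²/44 = 1
Ellipse, center (-9, -10), major axis horizontal; a² = 144, b² = 44.
c² = a² - b² = 144 - 44 = 100, so c = 10.
Foci lie on the horizontal axis through the center: (h ± c, k).

(-19, -10) and (1, -10)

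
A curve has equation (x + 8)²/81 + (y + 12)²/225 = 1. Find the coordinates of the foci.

Center (-8, -12). The larger denominator 225 sits under the y-term, so the major axis is vertical; a² = 225, b² = 81.
c² = a² - b² = 225 - 81 = 144, so c = 12.
Foci lie on the vertical axis through the center: (h, k ± c).

(-8, -24) and (-8, 0)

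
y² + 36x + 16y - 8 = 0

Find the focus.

Only y is squared. Complete the square in y: (y + 8)² = -36(x - 2).
Vertex (2, -8); 4p = -36 so p = -9. Opens left.
Focus is p units from the vertex along the axis: (h + p, k).

(-7, -8)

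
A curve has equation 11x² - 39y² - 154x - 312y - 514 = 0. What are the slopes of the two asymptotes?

√429/39 and -√429/39

Group the x- and y-terms: 11(x² - 14x) -39(y² + 8y) = 514
11(x - 7)² -39(y + 4)² = 514 + 539 - 624 = 429
Divide by 429: (x - 7)²/39 - (y + 4)²/11 = 1
Hyperbola, center (7, -4), transverse axis horizontal; a² = 39, b² = 11.
For a horizontal hyperbola the asymptotes have slope ±b/a.
Here that is ±√11/√39 = ±√429/39.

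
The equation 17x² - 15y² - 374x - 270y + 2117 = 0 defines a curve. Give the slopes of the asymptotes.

√255/15 and -√255/15

Rearranging, 17(x² - 22x) -15(y² + 18y) = -2117.
Completing the square gives 17(x - 11)² -15(y + 9)² = -2117 + 2057 - 1215 = -1275.
Divide through by -1275 to get (y + 9)²/85 - (x - 11)²/75 = 1.
Hyperbola, center (11, -9), transverse axis vertical; a² = 85, b² = 75.
For a vertical hyperbola the asymptotes have slope ±a/b.
Here that is ±√85/5√3 = ±√255/15.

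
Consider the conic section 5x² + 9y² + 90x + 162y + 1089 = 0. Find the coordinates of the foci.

5(x² + 18x) + 9(y² + 18y) = -1089
Complete the square: 5(x + 9)² + 9(y + 9)² = -1089 + 405 + 729 = 45
Divide by 45: (x + 9)²/9 + (y + 9)²/5 = 1
Ellipse, center (-9, -9), major axis horizontal; a² = 9, b² = 5.
c² = a² - b² = 9 - 5 = 4, so c = 2.
Foci lie on the horizontal axis through the center: (h ± c, k).

(-11, -9) and (-7, -9)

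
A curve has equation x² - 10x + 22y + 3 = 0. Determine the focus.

Only x is squared. Complete the square in x: (x - 5)² = -22(y - 1).
Vertex (5, 1); 4p = -22 so p = -11/2. Opens down.
Focus is p units from the vertex along the axis: (h, k + p).

(5, -9/2)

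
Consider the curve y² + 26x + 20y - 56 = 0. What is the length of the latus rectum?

26

Only y is squared. Complete the square in y: (y + 10)² = -26(x - 6).
Vertex (6, -10); 4p = -26 so p = -13/2. Opens left.
Latus rectum length = |4p| = 26.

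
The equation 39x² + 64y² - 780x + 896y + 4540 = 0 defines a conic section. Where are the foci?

(5, -7) and (15, -7)

Rearranging, 39(x² - 20x) + 64(y² + 14y) = -4540.
Complete the square: 39(x - 10)² + 64(y + 7)² = -4540 + 3900 + 3136 = 2496
Dividing both sides by 2496: (x - 10)²/64 + (y + 7)²/39 = 1
Ellipse, center (10, -7), major axis horizontal; a² = 64, b² = 39.
c² = a² - b² = 64 - 39 = 25, so c = 5.
Foci lie on the horizontal axis through the center: (h ± c, k).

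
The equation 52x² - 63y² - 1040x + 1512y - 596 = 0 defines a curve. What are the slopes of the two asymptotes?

Group the x- and y-terms: 52(x² - 20x) -63(y² - 24y) = 596
Complete the square: 52(x - 10)² -63(y - 12)² = 596 + 5200 - 9072 = -3276
Divide by -3276: (y - 12)²/52 - (x - 10)²/63 = 1
Hyperbola, center (10, 12), transverse axis vertical; a² = 52, b² = 63.
For a vertical hyperbola the asymptotes have slope ±a/b.
Here that is ±2√13/3√7 = ±2√91/21.

2√91/21 and -2√91/21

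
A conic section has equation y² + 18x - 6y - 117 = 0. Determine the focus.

Only y is squared. Complete the square in y: (y - 3)² = -18(x - 7).
Vertex (7, 3); 4p = -18 so p = -9/2. Opens left.
Focus is p units from the vertex along the axis: (h + p, k).

(5/2, 3)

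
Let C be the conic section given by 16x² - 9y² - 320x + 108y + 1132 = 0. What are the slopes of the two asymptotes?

Rearranging, 16(x² - 20x) -9(y² - 12y) = -1132.
16(x - 10)² -9(y - 6)² = -1132 + 1600 - 324 = 144
Dividing both sides by 144: (x - 10)²/9 - (y - 6)²/16 = 1
Hyperbola, center (10, 6), transverse axis horizontal; a² = 9, b² = 16.
For a horizontal hyperbola the asymptotes have slope ±b/a.
Here that is ±4/3.

4/3 and -4/3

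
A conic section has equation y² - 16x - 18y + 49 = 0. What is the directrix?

Only y is squared. Complete the square in y: (y - 9)² = 16(x + 2).
Vertex (-2, 9); 4p = 16 so p = 4. Opens right.
Directrix is the vertical line x = h − p = -2 − (4) = -6.

x = -6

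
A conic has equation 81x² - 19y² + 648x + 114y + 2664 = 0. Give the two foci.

(-4, -7) and (-4, 13)

81(x² + 8x) -19(y² - 6y) = -2664
Complete the square: 81(x + 4)² -19(y - 3)² = -2664 + 1296 - 171 = -1539
Divide through by -1539 to get (y - 3)²/81 - (x + 4)²/19 = 1.
Hyperbola, center (-4, 3), transverse axis vertical; a² = 81, b² = 19.
c² = a² + b² = 81 + 19 = 100, so c = 10.
Foci lie on the vertical axis through the center: (h, k ± c).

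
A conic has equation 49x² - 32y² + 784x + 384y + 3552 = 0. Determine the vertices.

Collect terms: 49(x² + 16x) -32(y² - 12y) = -3552
49(x + 8)² -32(y - 6)² = -3552 + 3136 - 1152 = -1568
Divide by -1568: (y - 6)²/49 - (x + 8)²/32 = 1
Hyperbola, center (-8, 6), transverse axis vertical; a² = 49, b² = 32.
a = 7. Vertices at (h, k ± a).

(-8, -1) and (-8, 13)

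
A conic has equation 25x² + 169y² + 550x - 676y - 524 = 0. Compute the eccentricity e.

Collect terms: 25(x² + 22x) + 169(y² - 4y) = 524
Complete the square: 25(x + 11)² + 169(y - 2)² = 524 + 3025 + 676 = 4225
Dividing both sides by 4225: (x + 11)²/169 + (y - 2)²/25 = 1
Ellipse, center (-11, 2), major axis horizontal; a² = 169, b² = 25.
c² = a² - b² = 144, so c = 12.
e = c/a = 12/13.

e = 12/13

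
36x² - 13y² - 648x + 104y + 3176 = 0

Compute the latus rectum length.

13/3

Group the x- and y-terms: 36(x² - 18x) -13(y² - 8y) = -3176
Complete the square in x and y: 36(x - 9)² -13(y - 4)² = -3176 + 2916 - 208 = -468
Dividing both sides by -468: (y - 4)²/36 - (x - 9)²/13 = 1
Hyperbola, center (9, 4), transverse axis vertical; a² = 36, b² = 13.
Latus rectum length = 2b²/a = 2·13/6 = 13/3.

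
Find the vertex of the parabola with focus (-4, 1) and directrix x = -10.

The vertex is the midpoint between the focus and the directrix along the axis of symmetry.
Axis is horizontal (directrix is vertical). Vertex x-coordinate = (-4 + (-10))/2 = -7; y-coordinate = 1.

(-7, 1)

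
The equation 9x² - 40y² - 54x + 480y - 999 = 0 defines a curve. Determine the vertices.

Collect terms: 9(x² - 6x) -40(y² - 12y) = 999
Completing the square gives 9(x - 3)² -40(y - 6)² = 999 + 81 - 1440 = -360.
Divide by -360: (y - 6)²/9 - (x - 3)²/40 = 1
Hyperbola, center (3, 6), transverse axis vertical; a² = 9, b² = 40.
a = 3. Vertices at (h, k ± a).

(3, 3) and (3, 9)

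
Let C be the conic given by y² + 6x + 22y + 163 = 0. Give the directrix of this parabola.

Only y is squared. Complete the square in y: (y + 11)² = -6(x + 7).
Vertex (-7, -11); 4p = -6 so p = -3/2. Opens left.
Directrix is the vertical line x = h − p = -7 − (-3/2) = -11/2.

x = -11/2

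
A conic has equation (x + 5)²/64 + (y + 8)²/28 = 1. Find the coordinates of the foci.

Center (-5, -8). The larger denominator 64 sits under the x-term, so the major axis is horizontal; a² = 64, b² = 28.
c² = a² - b² = 64 - 28 = 36, so c = 6.
Foci lie on the horizontal axis through the center: (h ± c, k).

(-11, -8) and (1, -8)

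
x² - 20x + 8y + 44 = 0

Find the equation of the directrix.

y = 9

Only x is squared. Complete the square in x: (x - 10)² = -8(y - 7).
Vertex (10, 7); 4p = -8 so p = -2. Opens down.
Directrix is the horizontal line y = k − p = 7 − (-2) = 9.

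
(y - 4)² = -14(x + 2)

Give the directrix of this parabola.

Vertex (-2, 4); 4p = -14 so p = -7/2. Opens left.
Directrix is the vertical line x = h − p = -2 − (-7/2) = 3/2.

x = 3/2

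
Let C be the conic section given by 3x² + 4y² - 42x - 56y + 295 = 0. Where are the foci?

Collect terms: 3(x² - 14x) + 4(y² - 14y) = -295
Complete the square in x and y: 3(x - 7)² + 4(y - 7)² = -295 + 147 + 196 = 48
Divide by 48: (x - 7)²/16 + (y - 7)²/12 = 1
Ellipse, center (7, 7), major axis horizontal; a² = 16, b² = 12.
c² = a² - b² = 16 - 12 = 4, so c = 2.
Foci lie on the horizontal axis through the center: (h ± c, k).

(5, 7) and (9, 7)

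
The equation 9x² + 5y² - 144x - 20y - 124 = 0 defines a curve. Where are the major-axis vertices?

Collect terms: 9(x² - 16x) + 5(y² - 4y) = 124
Complete the square in x and y: 9(x - 8)² + 5(y - 2)² = 124 + 576 + 20 = 720
Dividing both sides by 720: (x - 8)²/80 + (y - 2)²/144 = 1
Ellipse, center (8, 2), major axis vertical; a² = 144, b² = 80.
a = 12. Vertices at (h, k ± a).

(8, -10) and (8, 14)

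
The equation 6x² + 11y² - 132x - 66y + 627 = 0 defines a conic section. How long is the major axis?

2√33

6(x² - 22x) + 11(y² - 6y) = -627
Complete the square: 6(x - 11)² + 11(y - 3)² = -627 + 726 + 99 = 198
Divide through by 198 to get (x - 11)²/33 + (y - 3)²/18 = 1.
Ellipse, center (11, 3), major axis horizontal; a² = 33, b² = 18.
a² = 33 so a = √33; the major axis has length 2a = 2√33.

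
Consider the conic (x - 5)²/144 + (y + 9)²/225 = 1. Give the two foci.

(5, -18) and (5, 0)

Center (5, -9). The larger denominator 225 sits under the y-term, so the major axis is vertical; a² = 225, b² = 144.
c² = a² - b² = 225 - 144 = 81, so c = 9.
Foci lie on the vertical axis through the center: (h, k ± c).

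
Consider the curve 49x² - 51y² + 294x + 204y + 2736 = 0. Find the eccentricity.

e = 10/7

49(x² + 6x) -51(y² - 4y) = -2736
Complete the square in x and y: 49(x + 3)² -51(y - 2)² = -2736 + 441 - 204 = -2499
Divide by -2499: (y - 2)²/49 - (x + 3)²/51 = 1
Hyperbola, center (-3, 2), transverse axis vertical; a² = 49, b² = 51.
c² = a² + b² = 100, so c = 10.
e = c/a = 10/7.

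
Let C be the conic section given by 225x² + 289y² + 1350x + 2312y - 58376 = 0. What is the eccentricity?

Rearranging, 225(x² + 6x) + 289(y² + 8y) = 58376.
225(x + 3)² + 289(y + 4)² = 58376 + 2025 + 4624 = 65025
Divide through by 65025 to get (x + 3)²/289 + (y + 4)²/225 = 1.
Ellipse, center (-3, -4), major axis horizontal; a² = 289, b² = 225.
c² = a² - b² = 64, so c = 8.
e = c/a = 8/17.

e = 8/17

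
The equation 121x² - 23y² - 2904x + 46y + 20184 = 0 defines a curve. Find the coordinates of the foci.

(12, -11) and (12, 13)

Rearranging, 121(x² - 24x) -23(y² - 2y) = -20184.
121(x - 12)² -23(y - 1)² = -20184 + 17424 - 23 = -2783
Divide by -2783: (y - 1)²/121 - (x - 12)²/23 = 1
Hyperbola, center (12, 1), transverse axis vertical; a² = 121, b² = 23.
c² = a² + b² = 121 + 23 = 144, so c = 12.
Foci lie on the vertical axis through the center: (h, k ± c).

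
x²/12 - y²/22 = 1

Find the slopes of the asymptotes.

√66/6 and -√66/6

Center (0, 0). The positive term is the x-term, so the transverse axis is horizontal; a² = 12, b² = 22.
For a horizontal hyperbola the asymptotes have slope ±b/a.
Here that is ±√22/2√3 = ±√66/6.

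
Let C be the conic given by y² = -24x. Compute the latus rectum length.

24

Vertex (0, 0); 4p = -24 so p = -6. Opens left.
Latus rectum length = |4p| = 24.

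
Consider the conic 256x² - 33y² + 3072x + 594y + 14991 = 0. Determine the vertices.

256(x² + 12x) -33(y² - 18y) = -14991
Completing the square gives 256(x + 6)² -33(y - 9)² = -14991 + 9216 - 2673 = -8448.
Dividing both sides by -8448: (y - 9)²/256 - (x + 6)²/33 = 1
Hyperbola, center (-6, 9), transverse axis vertical; a² = 256, b² = 33.
a = 16. Vertices at (h, k ± a).

(-6, -7) and (-6, 25)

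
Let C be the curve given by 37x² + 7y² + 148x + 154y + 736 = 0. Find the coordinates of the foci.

(-2, -11 - √30) and (-2, -11 + √30)

Collect terms: 37(x² + 4x) + 7(y² + 22y) = -736
Completing the square gives 37(x + 2)² + 7(y + 11)² = -736 + 148 + 847 = 259.
Divide by 259: (x + 2)²/7 + (y + 11)²/37 = 1
Ellipse, center (-2, -11), major axis vertical; a² = 37, b² = 7.
c² = a² - b² = 37 - 7 = 30, so c = √30.
Foci lie on the vertical axis through the center: (h, k ± c).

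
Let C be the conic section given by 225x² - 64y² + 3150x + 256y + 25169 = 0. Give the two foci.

(-7, -15) and (-7, 19)

Group: 225(x² + 14x) -64(y² - 4y) = -25169
Complete the square in x and y: 225(x + 7)² -64(y - 2)² = -25169 + 11025 - 256 = -14400
Divide by -14400: (y - 2)²/225 - (x + 7)²/64 = 1
Hyperbola, center (-7, 2), transverse axis vertical; a² = 225, b² = 64.
c² = a² + b² = 225 + 64 = 289, so c = 17.
Foci lie on the vertical axis through the center: (h, k ± c).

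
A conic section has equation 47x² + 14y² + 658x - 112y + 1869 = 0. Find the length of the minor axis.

2√14

47(x² + 14x) + 14(y² - 8y) = -1869
47(x + 7)² + 14(y - 4)² = -1869 + 2303 + 224 = 658
Divide by 658: (x + 7)²/14 + (y - 4)²/47 = 1
Ellipse, center (-7, 4), major axis vertical; a² = 47, b² = 14.
b² = 14 so b = √14; the minor axis has length 2b = 2√14.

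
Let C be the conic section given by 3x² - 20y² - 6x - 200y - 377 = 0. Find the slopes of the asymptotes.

√15/10 and -√15/10

Group: 3(x² - 2x) -20(y² + 10y) = 377
Completing the square gives 3(x - 1)² -20(y + 5)² = 377 + 3 - 500 = -120.
Divide through by -120 to get (y + 5)²/6 - (x - 1)²/40 = 1.
Hyperbola, center (1, -5), transverse axis vertical; a² = 6, b² = 40.
For a vertical hyperbola the asymptotes have slope ±a/b.
Here that is ±√6/2√10 = ±√15/10.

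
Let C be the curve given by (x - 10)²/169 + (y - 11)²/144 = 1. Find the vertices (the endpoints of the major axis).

(-3, 11) and (23, 11)

Center (10, 11). The larger denominator 169 sits under the x-term, so the major axis is horizontal; a² = 169, b² = 144.
a = 13. Vertices at (h ± a, k).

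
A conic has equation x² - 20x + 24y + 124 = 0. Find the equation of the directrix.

Only x is squared. Complete the square in x: (x - 10)² = -24(y + 1).
Vertex (10, -1); 4p = -24 so p = -6. Opens down.
Directrix is the horizontal line y = k − p = -1 − (-6) = 5.

y = 5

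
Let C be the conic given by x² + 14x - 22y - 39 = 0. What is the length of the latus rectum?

Only x is squared. Complete the square in x: (x + 7)² = 22(y + 4).
Vertex (-7, -4); 4p = 22 so p = 11/2. Opens up.
Latus rectum length = |4p| = 22.

22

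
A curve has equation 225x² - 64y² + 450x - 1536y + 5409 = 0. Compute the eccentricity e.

e = 17/15

Group: 225(x² + 2x) -64(y² + 24y) = -5409
Completing the square gives 225(x + 1)² -64(y + 12)² = -5409 + 225 - 9216 = -14400.
Dividing both sides by -14400: (y + 12)²/225 - (x + 1)²/64 = 1
Hyperbola, center (-1, -12), transverse axis vertical; a² = 225, b² = 64.
c² = a² + b² = 289, so c = 17.
e = c/a = 17/15.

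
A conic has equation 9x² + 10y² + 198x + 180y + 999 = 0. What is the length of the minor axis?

9(x² + 22x) + 10(y² + 18y) = -999
Complete the square in x and y: 9(x + 11)² + 10(y + 9)² = -999 + 1089 + 810 = 900
Divide through by 900 to get (x + 11)²/100 + (y + 9)²/90 = 1.
Ellipse, center (-11, -9), major axis horizontal; a² = 100, b² = 90.
b² = 90 so b = 3√10; the minor axis has length 2b = 6√10.

6√10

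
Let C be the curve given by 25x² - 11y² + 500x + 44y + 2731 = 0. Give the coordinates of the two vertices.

Collect terms: 25(x² + 20x) -11(y² - 4y) = -2731
25(x + 10)² -11(y - 2)² = -2731 + 2500 - 44 = -275
Dividing both sides by -275: (y - 2)²/25 - (x + 10)²/11 = 1
Hyperbola, center (-10, 2), transverse axis vertical; a² = 25, b² = 11.
a = 5. Vertices at (h, k ± a).

(-10, -3) and (-10, 7)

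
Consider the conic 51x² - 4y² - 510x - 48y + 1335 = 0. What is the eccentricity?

e = √2805/51

51(x² - 10x) -4(y² + 12y) = -1335
Complete the square: 51(x - 5)² -4(y + 6)² = -1335 + 1275 - 144 = -204
Dividing both sides by -204: (y + 6)²/51 - (x - 5)²/4 = 1
Hyperbola, center (5, -6), transverse axis vertical; a² = 51, b² = 4.
c² = a² + b² = 55, so c = √55.
e = c/a = √55/√51 = √2805/51.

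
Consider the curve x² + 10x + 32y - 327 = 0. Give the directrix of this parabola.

y = 19

Only x is squared. Complete the square in x: (x + 5)² = -32(y - 11).
Vertex (-5, 11); 4p = -32 so p = -8. Opens down.
Directrix is the horizontal line y = k − p = 11 − (-8) = 19.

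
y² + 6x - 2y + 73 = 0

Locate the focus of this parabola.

Only y is squared. Complete the square in y: (y - 1)² = -6(x + 12).
Vertex (-12, 1); 4p = -6 so p = -3/2. Opens left.
Focus is p units from the vertex along the axis: (h + p, k).

(-27/2, 1)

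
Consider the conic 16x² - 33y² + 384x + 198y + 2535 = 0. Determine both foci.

Group: 16(x² + 24x) -33(y² - 6y) = -2535
Complete the square: 16(x + 12)² -33(y - 3)² = -2535 + 2304 - 297 = -528
Divide through by -528 to get (y - 3)²/16 - (x + 12)²/33 = 1.
Hyperbola, center (-12, 3), transverse axis vertical; a² = 16, b² = 33.
c² = a² + b² = 16 + 33 = 49, so c = 7.
Foci lie on the vertical axis through the center: (h, k ± c).

(-12, -4) and (-12, 10)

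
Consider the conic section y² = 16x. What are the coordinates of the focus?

Vertex (0, 0); 4p = 16 so p = 4. Opens right.
Focus is p units from the vertex along the axis: (h + p, k).

(4, 0)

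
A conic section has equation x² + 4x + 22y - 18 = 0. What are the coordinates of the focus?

(-2, -9/2)

Only x is squared. Complete the square in x: (x + 2)² = -22(y - 1).
Vertex (-2, 1); 4p = -22 so p = -11/2. Opens down.
Focus is p units from the vertex along the axis: (h, k + p).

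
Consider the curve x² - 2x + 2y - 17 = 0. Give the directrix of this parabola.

y = 19/2

Only x is squared. Complete the square in x: (x - 1)² = -2(y - 9).
Vertex (1, 9); 4p = -2 so p = -1/2. Opens down.
Directrix is the horizontal line y = k − p = 9 − (-1/2) = 19/2.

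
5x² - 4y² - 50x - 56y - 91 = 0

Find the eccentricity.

e = 3/2

Group the x- and y-terms: 5(x² - 10x) -4(y² + 14y) = 91
Completing the square gives 5(x - 5)² -4(y + 7)² = 91 + 125 - 196 = 20.
Dividing both sides by 20: (x - 5)²/4 - (y + 7)²/5 = 1
Hyperbola, center (5, -7), transverse axis horizontal; a² = 4, b² = 5.
c² = a² + b² = 9, so c = 3.
e = c/a = 3/2.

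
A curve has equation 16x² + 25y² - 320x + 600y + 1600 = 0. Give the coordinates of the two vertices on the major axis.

16(x² - 20x) + 25(y² + 24y) = -1600
Complete the square: 16(x - 10)² + 25(y + 12)² = -1600 + 1600 + 3600 = 3600
Divide by 3600: (x - 10)²/225 + (y + 12)²/144 = 1
Ellipse, center (10, -12), major axis horizontal; a² = 225, b² = 144.
a = 15. Vertices at (h ± a, k).

(-5, -12) and (25, -12)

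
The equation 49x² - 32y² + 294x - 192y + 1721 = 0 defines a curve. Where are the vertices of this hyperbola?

Group: 49(x² + 6x) -32(y² + 6y) = -1721
Completing the square gives 49(x + 3)² -32(y + 3)² = -1721 + 441 - 288 = -1568.
Divide through by -1568 to get (y + 3)²/49 - (x + 3)²/32 = 1.
Hyperbola, center (-3, -3), transverse axis vertical; a² = 49, b² = 32.
a = 7. Vertices at (h, k ± a).

(-3, -10) and (-3, 4)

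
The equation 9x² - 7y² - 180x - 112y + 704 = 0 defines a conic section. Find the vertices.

Group the x- and y-terms: 9(x² - 20x) -7(y² + 16y) = -704
Complete the square in x and y: 9(x - 10)² -7(y + 8)² = -704 + 900 - 448 = -252
Divide by -252: (y + 8)²/36 - (x - 10)²/28 = 1
Hyperbola, center (10, -8), transverse axis vertical; a² = 36, b² = 28.
a = 6. Vertices at (h, k ± a).

(10, -14) and (10, -2)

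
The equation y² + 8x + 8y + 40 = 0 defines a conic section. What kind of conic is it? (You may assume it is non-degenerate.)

parabola

No xy term. Coefficients of x² and y² are A = 0, C = 1.
Exactly one squared variable ⇒ parabola.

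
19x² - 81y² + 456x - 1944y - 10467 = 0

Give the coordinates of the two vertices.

(-21, -12) and (-3, -12)

Group: 19(x² + 24x) -81(y² + 24y) = 10467
Completing the square gives 19(x + 12)² -81(y + 12)² = 10467 + 2736 - 11664 = 1539.
Divide by 1539: (x + 12)²/81 - (y + 12)²/19 = 1
Hyperbola, center (-12, -12), transverse axis horizontal; a² = 81, b² = 19.
a = 9. Vertices at (h ± a, k).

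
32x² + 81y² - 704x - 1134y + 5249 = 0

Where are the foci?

(4, 7) and (18, 7)

Rearranging, 32(x² - 22x) + 81(y² - 14y) = -5249.
32(x - 11)² + 81(y - 7)² = -5249 + 3872 + 3969 = 2592
Divide through by 2592 to get (x - 11)²/81 + (y - 7)²/32 = 1.
Ellipse, center (11, 7), major axis horizontal; a² = 81, b² = 32.
c² = a² - b² = 81 - 32 = 49, so c = 7.
Foci lie on the horizontal axis through the center: (h ± c, k).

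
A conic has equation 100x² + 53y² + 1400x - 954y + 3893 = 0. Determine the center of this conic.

Group the x- and y-terms: 100(x² + 14x) + 53(y² - 18y) = -3893
Complete the square: 100(x + 7)² + 53(y - 9)² = -3893 + 4900 + 4293 = 5300
Divide through by 5300 to get (x + 7)²/53 + (y - 9)²/100 = 1.
Ellipse with center (-7, 9).

(-7, 9)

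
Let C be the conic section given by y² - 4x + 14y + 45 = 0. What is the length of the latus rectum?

4

Only y is squared. Complete the square in y: (y + 7)² = 4(x + 1).
Vertex (-1, -7); 4p = 4 so p = 1. Opens right.
Latus rectum length = |4p| = 4.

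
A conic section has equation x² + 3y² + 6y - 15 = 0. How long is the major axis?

6√2

1x² + 3(y² + 2y) = 15
Complete the square: x² + 3(y + 1)² = 15 + 0 + 3 = 18
Divide by 18: x²/18 + (y + 1)²/6 = 1
Ellipse, center (0, -1), major axis horizontal; a² = 18, b² = 6.
a² = 18 so a = 3√2; the major axis has length 2a = 6√2.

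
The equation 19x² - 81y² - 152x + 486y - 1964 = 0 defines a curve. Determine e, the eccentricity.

Group the x- and y-terms: 19(x² - 8x) -81(y² - 6y) = 1964
Complete the square: 19(x - 4)² -81(y - 3)² = 1964 + 304 - 729 = 1539
Divide by 1539: (x - 4)²/81 - (y - 3)²/19 = 1
Hyperbola, center (4, 3), transverse axis horizontal; a² = 81, b² = 19.
c² = a² + b² = 100, so c = 10.
e = c/a = 10/9.

e = 10/9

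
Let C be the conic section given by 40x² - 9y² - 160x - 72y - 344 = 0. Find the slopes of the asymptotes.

Group the x- and y-terms: 40(x² - 4x) -9(y² + 8y) = 344
40(x - 2)² -9(y + 4)² = 344 + 160 - 144 = 360
Divide through by 360 to get (x - 2)²/9 - (y + 4)²/40 = 1.
Hyperbola, center (2, -4), transverse axis horizontal; a² = 9, b² = 40.
For a horizontal hyperbola the asymptotes have slope ±b/a.
Here that is ±2√10/3.

2√10/3 and -2√10/3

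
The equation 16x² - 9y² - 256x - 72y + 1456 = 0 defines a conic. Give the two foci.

(8, -14) and (8, 6)

Group the x- and y-terms: 16(x² - 16x) -9(y² + 8y) = -1456
Completing the square gives 16(x - 8)² -9(y + 4)² = -1456 + 1024 - 144 = -576.
Divide through by -576 to get (y + 4)²/64 - (x - 8)²/36 = 1.
Hyperbola, center (8, -4), transverse axis vertical; a² = 64, b² = 36.
c² = a² + b² = 64 + 36 = 100, so c = 10.
Foci lie on the vertical axis through the center: (h, k ± c).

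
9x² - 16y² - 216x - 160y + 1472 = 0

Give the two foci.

Collect terms: 9(x² - 24x) -16(y² + 10y) = -1472
9(x - 12)² -16(y + 5)² = -1472 + 1296 - 400 = -576
Dividing both sides by -576: (y + 5)²/36 - (x - 12)²/64 = 1
Hyperbola, center (12, -5), transverse axis vertical; a² = 36, b² = 64.
c² = a² + b² = 36 + 64 = 100, so c = 10.
Foci lie on the vertical axis through the center: (h, k ± c).

(12, -15) and (12, 5)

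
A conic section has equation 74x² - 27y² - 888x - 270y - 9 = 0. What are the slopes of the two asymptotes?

√222/9 and -√222/9

Collect terms: 74(x² - 12x) -27(y² + 10y) = 9
Complete the square: 74(x - 6)² -27(y + 5)² = 9 + 2664 - 675 = 1998
Dividing both sides by 1998: (x - 6)²/27 - (y + 5)²/74 = 1
Hyperbola, center (6, -5), transverse axis horizontal; a² = 27, b² = 74.
For a horizontal hyperbola the asymptotes have slope ±b/a.
Here that is ±√74/3√3 = ±√222/9.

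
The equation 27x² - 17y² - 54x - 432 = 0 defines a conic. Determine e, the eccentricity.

e = 2√187/17

Group: 27(x² - 2x) -17y² = 432
27(x - 1)² -17y² = 432 + 27 + 0 = 459
Divide by 459: (x - 1)²/17 - y²/27 = 1
Hyperbola, center (1, 0), transverse axis horizontal; a² = 17, b² = 27.
c² = a² + b² = 44, so c = 2√11.
e = c/a = 2√11/√17 = 2√187/17.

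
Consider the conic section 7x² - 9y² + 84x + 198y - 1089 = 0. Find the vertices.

(-12, 11) and (0, 11)

Rearranging, 7(x² + 12x) -9(y² - 22y) = 1089.
Complete the square in x and y: 7(x + 6)² -9(y - 11)² = 1089 + 252 - 1089 = 252
Dividing both sides by 252: (x + 6)²/36 - (y - 11)²/28 = 1
Hyperbola, center (-6, 11), transverse axis horizontal; a² = 36, b² = 28.
a = 6. Vertices at (h ± a, k).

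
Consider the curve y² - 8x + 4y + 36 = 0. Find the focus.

(6, -2)

Only y is squared. Complete the square in y: (y + 2)² = 8(x - 4).
Vertex (4, -2); 4p = 8 so p = 2. Opens right.
Focus is p units from the vertex along the axis: (h + p, k).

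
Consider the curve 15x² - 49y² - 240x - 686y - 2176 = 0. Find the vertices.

Group: 15(x² - 16x) -49(y² + 14y) = 2176
15(x - 8)² -49(y + 7)² = 2176 + 960 - 2401 = 735
Divide by 735: (x - 8)²/49 - (y + 7)²/15 = 1
Hyperbola, center (8, -7), transverse axis horizontal; a² = 49, b² = 15.
a = 7. Vertices at (h ± a, k).

(1, -7) and (15, -7)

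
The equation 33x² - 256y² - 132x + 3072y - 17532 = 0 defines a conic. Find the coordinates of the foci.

Collect terms: 33(x² - 4x) -256(y² - 12y) = 17532
Complete the square in x and y: 33(x - 2)² -256(y - 6)² = 17532 + 132 - 9216 = 8448
Divide by 8448: (x - 2)²/256 - (y - 6)²/33 = 1
Hyperbola, center (2, 6), transverse axis horizontal; a² = 256, b² = 33.
c² = a² + b² = 256 + 33 = 289, so c = 17.
Foci lie on the horizontal axis through the center: (h ± c, k).

(-15, 6) and (19, 6)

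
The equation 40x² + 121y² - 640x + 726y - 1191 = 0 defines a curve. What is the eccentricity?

Collect terms: 40(x² - 16x) + 121(y² + 6y) = 1191
40(x - 8)² + 121(y + 3)² = 1191 + 2560 + 1089 = 4840
Dividing both sides by 4840: (x - 8)²/121 + (y + 3)²/40 = 1
Ellipse, center (8, -3), major axis horizontal; a² = 121, b² = 40.
c² = a² - b² = 81, so c = 9.
e = c/a = 9/11.

e = 9/11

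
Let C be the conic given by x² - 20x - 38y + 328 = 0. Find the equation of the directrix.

Only x is squared. Complete the square in x: (x - 10)² = 38(y - 6).
Vertex (10, 6); 4p = 38 so p = 19/2. Opens up.
Directrix is the horizontal line y = k − p = 6 − (19/2) = -7/2.

y = -7/2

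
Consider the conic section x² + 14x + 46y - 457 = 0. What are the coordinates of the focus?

(-7, -1/2)

Only x is squared. Complete the square in x: (x + 7)² = -46(y - 11).
Vertex (-7, 11); 4p = -46 so p = -23/2. Opens down.
Focus is p units from the vertex along the axis: (h, k + p).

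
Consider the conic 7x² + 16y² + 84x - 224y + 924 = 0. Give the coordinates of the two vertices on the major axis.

7(x² + 12x) + 16(y² - 14y) = -924
Complete the square: 7(x + 6)² + 16(y - 7)² = -924 + 252 + 784 = 112
Dividing both sides by 112: (x + 6)²/16 + (y - 7)²/7 = 1
Ellipse, center (-6, 7), major axis horizontal; a² = 16, b² = 7.
a = 4. Vertices at (h ± a, k).

(-10, 7) and (-2, 7)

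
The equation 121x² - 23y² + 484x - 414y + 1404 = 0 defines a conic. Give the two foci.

Rearranging, 121(x² + 4x) -23(y² + 18y) = -1404.
Complete the square: 121(x + 2)² -23(y + 9)² = -1404 + 484 - 1863 = -2783
Divide by -2783: (y + 9)²/121 - (x + 2)²/23 = 1
Hyperbola, center (-2, -9), transverse axis vertical; a² = 121, b² = 23.
c² = a² + b² = 121 + 23 = 144, so c = 12.
Foci lie on the vertical axis through the center: (h, k ± c).

(-2, -21) and (-2, 3)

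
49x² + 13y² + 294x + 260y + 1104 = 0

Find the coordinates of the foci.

(-3, -16) and (-3, -4)

Group: 49(x² + 6x) + 13(y² + 20y) = -1104
Completing the square gives 49(x + 3)² + 13(y + 10)² = -1104 + 441 + 1300 = 637.
Divide through by 637 to get (x + 3)²/13 + (y + 10)²/49 = 1.
Ellipse, center (-3, -10), major axis vertical; a² = 49, b² = 13.
c² = a² - b² = 49 - 13 = 36, so c = 6.
Foci lie on the vertical axis through the center: (h, k ± c).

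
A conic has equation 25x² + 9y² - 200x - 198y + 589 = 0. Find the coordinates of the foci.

(4, 3) and (4, 19)

Group: 25(x² - 8x) + 9(y² - 22y) = -589
Completing the square gives 25(x - 4)² + 9(y - 11)² = -589 + 400 + 1089 = 900.
Divide by 900: (x - 4)²/36 + (y - 11)²/100 = 1
Ellipse, center (4, 11), major axis vertical; a² = 100, b² = 36.
c² = a² - b² = 100 - 36 = 64, so c = 8.
Foci lie on the vertical axis through the center: (h, k ± c).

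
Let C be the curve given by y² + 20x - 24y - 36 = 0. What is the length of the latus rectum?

Only y is squared. Complete the square in y: (y - 12)² = -20(x - 9).
Vertex (9, 12); 4p = -20 so p = -5. Opens left.
Latus rectum length = |4p| = 20.

20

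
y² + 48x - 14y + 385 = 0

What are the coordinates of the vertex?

Only y is squared. Complete the square in y: (y - 7)² = -48(x + 7).
Vertex (-7, 7); 4p = -48 so p = -12. Opens left.

(-7, 7)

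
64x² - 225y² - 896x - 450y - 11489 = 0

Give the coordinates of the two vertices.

(-8, -1) and (22, -1)

Collect terms: 64(x² - 14x) -225(y² + 2y) = 11489
Complete the square in x and y: 64(x - 7)² -225(y + 1)² = 11489 + 3136 - 225 = 14400
Divide through by 14400 to get (x - 7)²/225 - (y + 1)²/64 = 1.
Hyperbola, center (7, -1), transverse axis horizontal; a² = 225, b² = 64.
a = 15. Vertices at (h ± a, k).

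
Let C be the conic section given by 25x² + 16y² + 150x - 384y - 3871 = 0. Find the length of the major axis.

40

Rearranging, 25(x² + 6x) + 16(y² - 24y) = 3871.
Completing the square gives 25(x + 3)² + 16(y - 12)² = 3871 + 225 + 2304 = 6400.
Dividing both sides by 6400: (x + 3)²/256 + (y - 12)²/400 = 1
Ellipse, center (-3, 12), major axis vertical; a² = 400, b² = 256.
a² = 400 so a = 20; the major axis has length 2a = 40.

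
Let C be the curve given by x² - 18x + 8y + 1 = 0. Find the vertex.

(9, 10)

Only x is squared. Complete the square in x: (x - 9)² = -8(y - 10).
Vertex (9, 10); 4p = -8 so p = -2. Opens down.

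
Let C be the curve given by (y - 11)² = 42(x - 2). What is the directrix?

x = -17/2

Vertex (2, 11); 4p = 42 so p = 21/2. Opens right.
Directrix is the vertical line x = h − p = 2 − (21/2) = -17/2.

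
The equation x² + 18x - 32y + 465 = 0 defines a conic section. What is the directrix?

y = 4

Only x is squared. Complete the square in x: (x + 9)² = 32(y - 12).
Vertex (-9, 12); 4p = 32 so p = 8. Opens up.
Directrix is the horizontal line y = k − p = 12 − (8) = 4.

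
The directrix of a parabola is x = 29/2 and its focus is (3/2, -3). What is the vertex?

The vertex is the midpoint between the focus and the directrix along the axis of symmetry.
Axis is horizontal (directrix is vertical). Vertex x-coordinate = (3/2 + 29/2)/2 = 8; y-coordinate = -3.

(8, -3)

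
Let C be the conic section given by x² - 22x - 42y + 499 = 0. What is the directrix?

Only x is squared. Complete the square in x: (x - 11)² = 42(y - 9).
Vertex (11, 9); 4p = 42 so p = 21/2. Opens up.
Directrix is the horizontal line y = k − p = 9 − (21/2) = -3/2.

y = -3/2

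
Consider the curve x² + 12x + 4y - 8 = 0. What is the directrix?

Only x is squared. Complete the square in x: (x + 6)² = -4(y - 11).
Vertex (-6, 11); 4p = -4 so p = -1. Opens down.
Directrix is the horizontal line y = k − p = 11 − (-1) = 12.

y = 12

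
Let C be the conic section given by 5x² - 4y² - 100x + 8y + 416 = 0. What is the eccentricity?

Collect terms: 5(x² - 20x) -4(y² - 2y) = -416
Complete the square: 5(x - 10)² -4(y - 1)² = -416 + 500 - 4 = 80
Divide by 80: (x - 10)²/16 - (y - 1)²/20 = 1
Hyperbola, center (10, 1), transverse axis horizontal; a² = 16, b² = 20.
c² = a² + b² = 36, so c = 6.
e = c/a = 6/4 = 3/2.

e = 3/2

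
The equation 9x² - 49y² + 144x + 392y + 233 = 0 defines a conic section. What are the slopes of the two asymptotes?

3/7 and -3/7

9(x² + 16x) -49(y² - 8y) = -233
Complete the square: 9(x + 8)² -49(y - 4)² = -233 + 576 - 784 = -441
Divide by -441: (y - 4)²/9 - (x + 8)²/49 = 1
Hyperbola, center (-8, 4), transverse axis vertical; a² = 9, b² = 49.
For a vertical hyperbola the asymptotes have slope ±a/b.
Here that is ±3/7.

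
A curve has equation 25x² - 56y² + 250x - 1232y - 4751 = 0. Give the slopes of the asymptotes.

Group the x- and y-terms: 25(x² + 10x) -56(y² + 22y) = 4751
25(x + 5)² -56(y + 11)² = 4751 + 625 - 6776 = -1400
Dividing both sides by -1400: (y + 11)²/25 - (x + 5)²/56 = 1
Hyperbola, center (-5, -11), transverse axis vertical; a² = 25, b² = 56.
For a vertical hyperbola the asymptotes have slope ±a/b.
Here that is ±5/2√14 = ±5√14/28.

5√14/28 and -5√14/28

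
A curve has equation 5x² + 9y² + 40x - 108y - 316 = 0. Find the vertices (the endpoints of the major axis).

Rearranging, 5(x² + 8x) + 9(y² - 12y) = 316.
Complete the square: 5(x + 4)² + 9(y - 6)² = 316 + 80 + 324 = 720
Dividing both sides by 720: (x + 4)²/144 + (y - 6)²/80 = 1
Ellipse, center (-4, 6), major axis horizontal; a² = 144, b² = 80.
a = 12. Vertices at (h ± a, k).

(-16, 6) and (8, 6)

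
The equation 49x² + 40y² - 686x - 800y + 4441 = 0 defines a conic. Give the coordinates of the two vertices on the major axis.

Group: 49(x² - 14x) + 40(y² - 20y) = -4441
Complete the square: 49(x - 7)² + 40(y - 10)² = -4441 + 2401 + 4000 = 1960
Divide by 1960: (x - 7)²/40 + (y - 10)²/49 = 1
Ellipse, center (7, 10), major axis vertical; a² = 49, b² = 40.
a = 7. Vertices at (h, k ± a).

(7, 3) and (7, 17)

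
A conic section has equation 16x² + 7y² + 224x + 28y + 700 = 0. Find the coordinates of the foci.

Group: 16(x² + 14x) + 7(y² + 4y) = -700
16(x + 7)² + 7(y + 2)² = -700 + 784 + 28 = 112
Dividing both sides by 112: (x + 7)²/7 + (y + 2)²/16 = 1
Ellipse, center (-7, -2), major axis vertical; a² = 16, b² = 7.
c² = a² - b² = 16 - 7 = 9, so c = 3.
Foci lie on the vertical axis through the center: (h, k ± c).

(-7, -5) and (-7, 1)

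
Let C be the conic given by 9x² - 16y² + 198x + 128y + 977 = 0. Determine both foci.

9(x² + 22x) -16(y² - 8y) = -977
9(x + 11)² -16(y - 4)² = -977 + 1089 - 256 = -144
Dividing both sides by -144: (y - 4)²/9 - (x + 11)²/16 = 1
Hyperbola, center (-11, 4), transverse axis vertical; a² = 9, b² = 16.
c² = a² + b² = 9 + 16 = 25, so c = 5.
Foci lie on the vertical axis through the center: (h, k ± c).

(-11, -1) and (-11, 9)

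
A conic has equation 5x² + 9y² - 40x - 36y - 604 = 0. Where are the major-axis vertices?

Collect terms: 5(x² - 8x) + 9(y² - 4y) = 604
Complete the square in x and y: 5(x - 4)² + 9(y - 2)² = 604 + 80 + 36 = 720
Dividing both sides by 720: (x - 4)²/144 + (y - 2)²/80 = 1
Ellipse, center (4, 2), major axis horizontal; a² = 144, b² = 80.
a = 12. Vertices at (h ± a, k).

(-8, 2) and (16, 2)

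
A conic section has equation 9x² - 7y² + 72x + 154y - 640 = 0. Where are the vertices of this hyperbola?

(-4, 8) and (-4, 14)

Collect terms: 9(x² + 8x) -7(y² - 22y) = 640
9(x + 4)² -7(y - 11)² = 640 + 144 - 847 = -63
Divide through by -63 to get (y - 11)²/9 - (x + 4)²/7 = 1.
Hyperbola, center (-4, 11), transverse axis vertical; a² = 9, b² = 7.
a = 3. Vertices at (h, k ± a).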